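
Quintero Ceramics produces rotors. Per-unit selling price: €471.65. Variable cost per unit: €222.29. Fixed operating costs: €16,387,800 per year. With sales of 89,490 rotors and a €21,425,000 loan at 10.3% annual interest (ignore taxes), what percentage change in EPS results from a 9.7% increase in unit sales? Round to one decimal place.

+58.2%

Total contribution margin = 89,490 × €249.36 = €22,315,226.40.
EBIT = €22,315,226.40 − €16,387,800 = €5,927,426.40.
After interest of €2,206,775.00, pre-tax earnings = €3,720,651.40.
Degree of combined leverage = contribution ÷ (EBIT − I) = €22,315,226.40 ÷ €3,720,651.40 = 5.9977.
%ΔEPS = DCL × %ΔSales = 5.9977 × +9.7% = +58.2%.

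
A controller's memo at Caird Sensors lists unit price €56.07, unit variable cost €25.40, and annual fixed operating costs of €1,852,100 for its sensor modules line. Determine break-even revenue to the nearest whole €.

€3,385,955

Contribution margin per unit = €56.07 − €25.40 = €30.67, a CM ratio of €30.67 ÷ €56.07 = 0.5470.
Break-even sales = FC ÷ CM ratio = €1,852,100 × €56.07 / €30.67 = €3,385,955.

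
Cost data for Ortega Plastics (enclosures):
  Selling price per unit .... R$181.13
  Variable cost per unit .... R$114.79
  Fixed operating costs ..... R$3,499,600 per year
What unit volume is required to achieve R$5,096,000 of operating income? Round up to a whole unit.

129,569 enclosures

Unit CM = price − variable cost = R$181.13 − R$114.79 = R$66.34.
Required volume = (fixed costs + target profit) ÷ CM = (R$3,499,600 + R$5,096,000) ÷ R$66.34 = 129,568.89, so 129,569 enclosures.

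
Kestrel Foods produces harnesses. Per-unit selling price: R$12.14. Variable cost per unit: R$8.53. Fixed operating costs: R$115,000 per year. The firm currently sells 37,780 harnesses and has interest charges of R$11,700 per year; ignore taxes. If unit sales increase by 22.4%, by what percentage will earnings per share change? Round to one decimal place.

+315.4%

Total contribution margin = 37,780 × R$3.61 = R$136,385.80.
EBIT = R$136,385.80 − R$115,000 = R$21,385.80.
Interest = R$11,700.00, so EBIT − I = R$9,685.80.
Degree of combined leverage = contribution ÷ (EBIT − I) = R$136,385.80 ÷ R$9,685.80 = 14.0810.
EPS therefore changes by 14.0810 × (+22.4%) = +315.4%.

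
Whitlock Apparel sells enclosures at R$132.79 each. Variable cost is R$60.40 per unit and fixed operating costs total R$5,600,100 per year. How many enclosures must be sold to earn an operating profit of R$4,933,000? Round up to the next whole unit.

Each unit contributes R$132.79 − R$60.40 = R$72.39.
Units = (FC + target) / CM = (R$5,600,100 + R$4,933,000) / R$72.39 = 145,504.90, so 145,505 enclosures.

145,505 enclosures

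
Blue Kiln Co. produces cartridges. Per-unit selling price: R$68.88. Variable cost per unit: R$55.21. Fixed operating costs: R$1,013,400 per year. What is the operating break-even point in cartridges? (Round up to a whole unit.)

Contribution margin per unit = R$68.88 − R$55.21 = R$13.67.
Units to break even: R$1,013,400 ÷ R$13.67 = 74,133.14, rounded up to 74,134.

74,134 cartridges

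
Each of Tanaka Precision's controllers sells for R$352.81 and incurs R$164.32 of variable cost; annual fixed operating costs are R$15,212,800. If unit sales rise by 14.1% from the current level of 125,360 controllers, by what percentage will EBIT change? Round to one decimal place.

+39.6%

Contribution at this volume is 125,360 × R$188.49 = R$23,629,106.40.
Subtracting fixed costs: EBIT = R$23,629,106.40 − R$15,212,800 = R$8,416,306.40.
DOL = contribution ÷ EBIT = R$23,629,106.40 ÷ R$8,416,306.40 = 2.8075.
%ΔEBIT = DOL × %ΔSales = 2.8075 × +14.1% = +39.6%.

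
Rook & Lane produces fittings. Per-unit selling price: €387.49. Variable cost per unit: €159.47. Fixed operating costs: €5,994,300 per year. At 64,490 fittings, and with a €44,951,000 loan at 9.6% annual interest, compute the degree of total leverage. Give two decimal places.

3.35

Total contribution margin = 64,490 × €228.02 = €14,705,009.80.
Subtracting fixed costs: EBIT = €14,705,009.80 − €5,994,300 = €8,710,709.80. Interest = €4,315,296.00.
DOL = €14,705,009.80 ÷ €8,710,709.80 = 1.6882; DFL = €8,710,709.80 ÷ €4,395,413.80 = 1.9818.
Combined leverage = 1.6882 × 1.9818 = 3.3457.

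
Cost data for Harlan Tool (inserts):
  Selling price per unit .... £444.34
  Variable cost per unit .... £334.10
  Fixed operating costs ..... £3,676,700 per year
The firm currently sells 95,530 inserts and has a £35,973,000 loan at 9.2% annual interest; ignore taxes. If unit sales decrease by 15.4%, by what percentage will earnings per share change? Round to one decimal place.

-45.7%

Total contribution margin = 95,530 × £110.24 = £10,531,227.20.
Operating income = contribution − fixed costs = £10,531,227.20 − £3,676,700 = £6,854,527.20.
Interest = £3,309,516.00, so EBIT − I = £3,545,011.20.
DCL = total CM / (EBIT − I) = £10,531,227.20 / £3,545,011.20 = 2.9707.
%ΔEPS = DCL × %ΔSales = 2.9707 × -15.4% = -45.7%.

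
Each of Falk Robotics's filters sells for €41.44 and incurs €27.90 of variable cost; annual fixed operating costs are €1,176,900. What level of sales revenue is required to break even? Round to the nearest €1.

€3,601,975

Contribution margin per unit = €41.44 − €27.90 = €13.54, a CM ratio of €13.54 ÷ €41.44 = 0.3267.
Break-even sales = FC ÷ CM ratio = €1,176,900 × €41.44 / €13.54 = €3,601,975.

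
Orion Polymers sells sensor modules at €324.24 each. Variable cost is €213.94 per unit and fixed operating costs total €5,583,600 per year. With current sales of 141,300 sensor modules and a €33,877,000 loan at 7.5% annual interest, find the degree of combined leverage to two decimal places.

Total contribution margin = 141,300 × €110.30 = €15,585,390.00.
Operating income = contribution − fixed costs = €15,585,390.00 − €5,583,600 = €10,001,790.00. Interest = €2,540,775.00, so EBIT − I = €7,461,015.00.
Degree of total leverage = total CM / (EBIT − interest) = €15,585,390.00 / €7,461,015.00 = 2.0889.

2.09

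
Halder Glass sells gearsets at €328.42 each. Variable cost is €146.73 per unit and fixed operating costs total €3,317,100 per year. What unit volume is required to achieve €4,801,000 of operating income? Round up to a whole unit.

Unit CM = price − variable cost = €328.42 − €146.73 = €181.69.
Need Q such that Q × €181.69 − €3,317,100 = €4,801,000, i.e. Q = €8,118,100 / €181.69 = 44,681.05 → 44,682.

44,682 gearsets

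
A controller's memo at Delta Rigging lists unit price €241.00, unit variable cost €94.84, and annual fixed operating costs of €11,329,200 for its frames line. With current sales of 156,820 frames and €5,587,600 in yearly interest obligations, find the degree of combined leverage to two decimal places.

3.82

Contribution at this volume is 156,820 × €146.16 = €22,920,811.20.
Operating income = contribution − fixed costs = €22,920,811.20 − €11,329,200 = €11,591,611.20. Interest = €5,587,600.00.
DOL = €22,920,811.20 ÷ €11,591,611.20 = 1.9774; DFL = €11,591,611.20 ÷ €6,004,011.20 = 1.9306.
DCL = DOL × DFL = 1.9774 × 1.9306 = 3.8176.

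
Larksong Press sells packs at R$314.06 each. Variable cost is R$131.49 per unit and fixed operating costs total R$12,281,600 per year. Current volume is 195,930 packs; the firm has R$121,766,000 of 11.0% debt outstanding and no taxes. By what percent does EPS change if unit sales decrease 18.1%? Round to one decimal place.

Total contribution margin = 195,930 × R$182.57 = R$35,770,940.10.
EBIT = R$35,770,940.10 − R$12,281,600 = R$23,489,340.10.
Interest = R$13,394,260.00, so EBIT − I = R$10,095,080.10.
Degree of combined leverage = contribution ÷ (EBIT − I) = R$35,770,940.10 ÷ R$10,095,080.10 = 3.5434.
%ΔEPS = DCL × %ΔSales = 3.5434 × -18.1% = -64.1%.

-64.1%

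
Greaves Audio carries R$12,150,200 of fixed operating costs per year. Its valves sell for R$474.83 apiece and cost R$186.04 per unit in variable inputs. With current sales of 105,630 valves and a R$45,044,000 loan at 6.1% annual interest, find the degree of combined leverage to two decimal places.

1.95

At 105,630 units, contribution = 105,630 × R$288.79 = R$30,504,887.70.
Operating income = contribution − fixed costs = R$30,504,887.70 − R$12,150,200 = R$18,354,687.70. Interest = R$2,747,684.00, so EBIT − I = R$15,607,003.70.
Degree of total leverage = total CM / (EBIT − interest) = R$30,504,887.70 / R$15,607,003.70 = 1.9546.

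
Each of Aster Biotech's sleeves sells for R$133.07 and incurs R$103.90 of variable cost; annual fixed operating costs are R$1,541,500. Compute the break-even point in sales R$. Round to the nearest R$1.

CM per unit = R$133.07 − R$103.90 = R$29.17; CM ratio = R$29.17 / R$133.07 = 0.2192.
Break-even sales = FC ÷ CM ratio = R$1,541,500 × R$133.07 / R$29.17 = R$7,032,136.

R$7,032,136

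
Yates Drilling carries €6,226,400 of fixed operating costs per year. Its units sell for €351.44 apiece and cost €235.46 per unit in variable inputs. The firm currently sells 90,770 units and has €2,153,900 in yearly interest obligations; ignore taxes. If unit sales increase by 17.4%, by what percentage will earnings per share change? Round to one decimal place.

Contribution at this volume is 90,770 × €115.98 = €10,527,504.60.
EBIT = €10,527,504.60 − €6,226,400 = €4,301,104.60.
After interest of €2,153,900.00, pre-tax earnings = €2,147,204.60.
Degree of combined leverage = contribution ÷ (EBIT − I) = €10,527,504.60 ÷ €2,147,204.60 = 4.9029.
EPS therefore changes by 4.9029 × (+17.4%) = +85.3%.

+85.3%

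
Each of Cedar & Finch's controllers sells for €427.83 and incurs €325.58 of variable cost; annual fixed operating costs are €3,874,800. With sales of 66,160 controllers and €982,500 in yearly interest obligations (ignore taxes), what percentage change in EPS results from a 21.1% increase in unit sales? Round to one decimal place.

At 66,160 units, contribution = 66,160 × €102.25 = €6,764,860.00.
Operating income = contribution − fixed costs = €6,764,860.00 − €3,874,800 = €2,890,060.00.
After interest of €982,500.00, pre-tax earnings = €1,907,560.00.
Degree of combined leverage = contribution ÷ (EBIT − I) = €6,764,860.00 ÷ €1,907,560.00 = 3.5463.
EPS therefore changes by 3.5463 × (+21.1%) = +74.8%.

+74.8%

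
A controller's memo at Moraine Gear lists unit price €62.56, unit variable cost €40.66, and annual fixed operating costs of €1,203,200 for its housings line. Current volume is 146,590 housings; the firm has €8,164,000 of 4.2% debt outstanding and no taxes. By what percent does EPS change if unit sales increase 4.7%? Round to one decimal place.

Total contribution margin = 146,590 × €21.90 = €3,210,321.00.
Subtracting fixed costs: EBIT = €3,210,321.00 − €1,203,200 = €2,007,121.00.
Interest = €342,888.00, so EBIT − I = €1,664,233.00.
DCL = total CM / (EBIT − I) = €3,210,321.00 / €1,664,233.00 = 1.9290.
%ΔEPS = DCL × %ΔSales = 1.9290 × +4.7% = +9.1%.

+9.1%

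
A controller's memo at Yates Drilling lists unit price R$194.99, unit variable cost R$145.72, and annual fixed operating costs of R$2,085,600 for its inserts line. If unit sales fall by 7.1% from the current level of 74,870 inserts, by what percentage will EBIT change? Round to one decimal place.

-16.3%

Total contribution margin = 74,870 × R$49.27 = R$3,688,844.90.
EBIT = R$3,688,844.90 − R$2,085,600 = R$1,603,244.90.
DOL = contribution ÷ EBIT = R$3,688,844.90 ÷ R$1,603,244.90 = 2.3009.
%ΔEBIT = DOL × %ΔSales = 2.3009 × -7.1% = -16.3%.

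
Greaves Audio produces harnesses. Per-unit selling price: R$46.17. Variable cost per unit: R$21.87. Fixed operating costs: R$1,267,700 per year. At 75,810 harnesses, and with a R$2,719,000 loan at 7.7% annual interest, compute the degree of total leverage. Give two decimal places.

Total contribution margin = 75,810 × R$24.30 = R$1,842,183.00.
EBIT = R$1,842,183.00 − R$1,267,700 = R$574,483.00. Interest = R$209,363.00, so EBIT − I = R$365,120.00.
DCL = contribution ÷ (EBIT − I) = R$1,842,183.00 ÷ R$365,120.00 = 5.0454.

5.05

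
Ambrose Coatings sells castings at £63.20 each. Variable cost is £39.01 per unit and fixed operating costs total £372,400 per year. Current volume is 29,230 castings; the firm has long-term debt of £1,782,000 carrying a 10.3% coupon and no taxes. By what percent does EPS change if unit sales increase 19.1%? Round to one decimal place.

+89.4%

Total contribution margin = 29,230 × £24.19 = £707,073.70.
Subtracting fixed costs: EBIT = £707,073.70 − £372,400 = £334,673.70.
Interest = £183,546.00, so EBIT − I = £151,127.70.
DCL = total CM / (EBIT − I) = £707,073.70 / £151,127.70 = 4.6787.
EPS therefore changes by 4.6787 × (+19.1%) = +89.4%.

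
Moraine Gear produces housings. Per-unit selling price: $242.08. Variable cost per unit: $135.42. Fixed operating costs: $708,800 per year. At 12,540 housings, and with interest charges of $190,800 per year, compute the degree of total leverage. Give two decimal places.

3.05

Contribution at this volume is 12,540 × $106.66 = $1,337,516.40.
Operating income = contribution − fixed costs = $1,337,516.40 − $708,800 = $628,716.40. Interest = $190,800.00.
DOL = $1,337,516.40 ÷ $628,716.40 = 2.1274; DFL = $628,716.40 ÷ $437,916.40 = 1.4357.
Combined leverage = 2.1274 × 1.4357 = 3.0543.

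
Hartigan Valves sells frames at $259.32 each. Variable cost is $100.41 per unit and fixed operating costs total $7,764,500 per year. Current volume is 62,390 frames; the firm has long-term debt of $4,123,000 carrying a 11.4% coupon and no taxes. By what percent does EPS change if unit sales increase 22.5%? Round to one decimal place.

+132.8%

At 62,390 units, contribution = 62,390 × $158.91 = $9,914,394.90.
Subtracting fixed costs: EBIT = $9,914,394.90 − $7,764,500 = $2,149,894.90.
Interest = $470,022.00, so EBIT − I = $1,679,872.90.
Degree of combined leverage = contribution ÷ (EBIT − I) = $9,914,394.90 ÷ $1,679,872.90 = 5.9019.
%ΔEPS = DCL × %ΔSales = 5.9019 × +22.5% = +132.8%.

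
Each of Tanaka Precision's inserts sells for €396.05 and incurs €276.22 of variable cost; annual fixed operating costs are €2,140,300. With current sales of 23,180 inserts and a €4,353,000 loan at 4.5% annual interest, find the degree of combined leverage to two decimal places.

6.29

Contribution at this volume is 23,180 × €119.83 = €2,777,659.40.
Operating income = contribution − fixed costs = €2,777,659.40 − €2,140,300 = €637,359.40. Interest = €195,885.00.
DOL = €2,777,659.40 ÷ €637,359.40 = 4.3581; DFL = €637,359.40 ÷ €441,474.40 = 1.4437.
Combined leverage = 4.3581 × 1.4437 = 6.2918.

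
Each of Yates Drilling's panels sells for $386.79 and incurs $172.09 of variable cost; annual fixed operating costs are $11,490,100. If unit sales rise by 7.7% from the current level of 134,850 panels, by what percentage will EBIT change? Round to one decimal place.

+12.8%

Total contribution margin = 134,850 × $214.70 = $28,952,295.00.
Subtracting fixed costs: EBIT = $28,952,295.00 − $11,490,100 = $17,462,195.00.
So DOL = total CM / EBIT = $28,952,295.00 / $17,462,195.00 = 1.6580.
Operating income changes by 1.6580 × +7.7% = +12.8%.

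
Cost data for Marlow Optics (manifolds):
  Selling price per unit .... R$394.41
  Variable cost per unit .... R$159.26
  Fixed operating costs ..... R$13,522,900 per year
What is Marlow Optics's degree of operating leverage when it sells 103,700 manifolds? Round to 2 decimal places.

Contribution at this volume is 103,700 × R$235.15 = R$24,385,055.00.
Operating income = contribution − fixed costs = R$24,385,055.00 − R$13,522,900 = R$10,862,155.00.
Degree of operating leverage = R$24,385,055.00 / R$10,862,155.00 = 2.2450.

2.24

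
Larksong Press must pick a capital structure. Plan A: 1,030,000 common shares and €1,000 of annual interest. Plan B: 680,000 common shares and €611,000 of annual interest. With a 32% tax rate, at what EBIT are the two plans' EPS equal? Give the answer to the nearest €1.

€1,796,143

Set EPS_A = EPS_B: (EBIT − €1,000)(1 − 0.32) ÷ 1,030,000 = (EBIT − €611,000)(1 − 0.32) ÷ 680,000.
Cancelling (1 − t) and cross-multiplying: 680,000·(EBIT − 1,000) = 1,030,000·(EBIT − 611,000).
Solving, EBIT = (611,000·1,030,000 − 1,000·680,000) / (1,030,000 − 680,000) = 628,650,000,000 / 350,000 = 1,796,142.86.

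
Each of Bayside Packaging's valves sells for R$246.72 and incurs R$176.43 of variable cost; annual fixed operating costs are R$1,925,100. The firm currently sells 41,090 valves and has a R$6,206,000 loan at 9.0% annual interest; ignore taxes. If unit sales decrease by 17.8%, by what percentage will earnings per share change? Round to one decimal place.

Total contribution margin = 41,090 × R$70.29 = R$2,888,216.10.
Subtracting fixed costs: EBIT = R$2,888,216.10 − R$1,925,100 = R$963,116.10.
Interest = R$558,540.00, so EBIT − I = R$404,576.10.
Degree of combined leverage = contribution ÷ (EBIT − I) = R$2,888,216.10 ÷ R$404,576.10 = 7.1389.
EPS therefore changes by 7.1389 × (-17.8%) = -127.1%.

-127.1%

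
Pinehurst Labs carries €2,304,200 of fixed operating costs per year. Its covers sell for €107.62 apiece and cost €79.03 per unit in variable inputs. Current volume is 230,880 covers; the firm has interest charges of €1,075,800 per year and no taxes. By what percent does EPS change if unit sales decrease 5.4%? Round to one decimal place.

-11.1%

Total contribution margin = 230,880 × €28.59 = €6,600,859.20.
Operating income = contribution − fixed costs = €6,600,859.20 − €2,304,200 = €4,296,659.20.
Interest = €1,075,800.00, so EBIT − I = €3,220,859.20.
Degree of combined leverage = contribution ÷ (EBIT − I) = €6,600,859.20 ÷ €3,220,859.20 = 2.0494.
%ΔEPS = DCL × %ΔSales = 2.0494 × -5.4% = -11.1%.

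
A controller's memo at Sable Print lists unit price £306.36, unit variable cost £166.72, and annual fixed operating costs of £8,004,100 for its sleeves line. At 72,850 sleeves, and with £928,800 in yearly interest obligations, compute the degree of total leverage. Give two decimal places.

8.20

Contribution at this volume is 72,850 × £139.64 = £10,172,774.00.
Subtracting fixed costs: EBIT = £10,172,774.00 − £8,004,100 = £2,168,674.00. Interest = £928,800.00.
DOL = £10,172,774.00 ÷ £2,168,674.00 = 4.6908; DFL = £2,168,674.00 ÷ £1,239,874.00 = 1.7491.
Combined leverage = 4.6908 × 1.7491 = 8.2047.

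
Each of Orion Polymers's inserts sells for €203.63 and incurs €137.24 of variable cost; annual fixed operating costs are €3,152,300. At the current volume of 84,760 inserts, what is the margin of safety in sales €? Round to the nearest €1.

Unit CM = price − variable cost = €203.63 − €137.24 = €66.39. Break-even units = €3,152,300 ÷ €66.39 = 47,481.55; break-even revenue = 47,481.55 × €203.63 = €9,668,667.71.
Current sales = 84,760 × €203.63 = €17,259,678.80.
Margin of safety = €17,259,678.80 − €9,668,667.71 = €7,591,011.

€7,591,011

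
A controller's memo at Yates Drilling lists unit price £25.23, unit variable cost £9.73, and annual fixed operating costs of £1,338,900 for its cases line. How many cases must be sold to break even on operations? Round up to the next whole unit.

Each unit contributes £25.23 − £9.73 = £15.50.
Break-even Q = £1,338,900 / £15.50 = 86,380.65 → 86,381 cases.

86,381 cases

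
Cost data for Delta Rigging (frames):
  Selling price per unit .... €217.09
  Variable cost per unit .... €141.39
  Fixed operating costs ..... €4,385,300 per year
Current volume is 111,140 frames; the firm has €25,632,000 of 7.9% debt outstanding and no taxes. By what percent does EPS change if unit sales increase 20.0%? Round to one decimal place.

+84.0%

At 111,140 units, contribution = 111,140 × €75.70 = €8,413,298.00.
Subtracting fixed costs: EBIT = €8,413,298.00 − €4,385,300 = €4,027,998.00.
After interest of €2,024,928.00, pre-tax earnings = €2,003,070.00.
Degree of combined leverage = contribution ÷ (EBIT − I) = €8,413,298.00 ÷ €2,003,070.00 = 4.2002.
%ΔEPS = DCL × %ΔSales = 4.2002 × +20.0% = +84.0%.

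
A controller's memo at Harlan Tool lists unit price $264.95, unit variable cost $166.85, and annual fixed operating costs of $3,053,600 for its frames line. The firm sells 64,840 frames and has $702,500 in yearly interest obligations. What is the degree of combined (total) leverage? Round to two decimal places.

2.44

Contribution at this volume is 64,840 × $98.10 = $6,360,804.00.
Subtracting fixed costs: EBIT = $6,360,804.00 − $3,053,600 = $3,307,204.00. Interest = $702,500.00.
DOL = $6,360,804.00 ÷ $3,307,204.00 = 1.9233; DFL = $3,307,204.00 ÷ $2,604,704.00 = 1.2697.
DCL = DOL × DFL = 1.9233 × 1.2697 = 2.4420.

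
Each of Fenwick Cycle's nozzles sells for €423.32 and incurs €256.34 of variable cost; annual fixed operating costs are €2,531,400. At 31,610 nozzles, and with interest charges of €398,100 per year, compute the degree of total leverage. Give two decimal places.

Contribution at this volume is 31,610 × €166.98 = €5,278,237.80.
Operating income = contribution − fixed costs = €5,278,237.80 − €2,531,400 = €2,746,837.80. Interest = €398,100.00, so EBIT − I = €2,348,737.80.
Degree of total leverage = total CM / (EBIT − interest) = €5,278,237.80 / €2,348,737.80 = 2.2473.

2.25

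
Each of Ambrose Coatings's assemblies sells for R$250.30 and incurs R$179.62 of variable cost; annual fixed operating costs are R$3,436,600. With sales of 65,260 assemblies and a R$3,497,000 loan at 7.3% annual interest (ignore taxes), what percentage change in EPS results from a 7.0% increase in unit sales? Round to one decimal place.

+35.1%

At 65,260 units, contribution = 65,260 × R$70.68 = R$4,612,576.80.
Subtracting fixed costs: EBIT = R$4,612,576.80 − R$3,436,600 = R$1,175,976.80.
After interest of R$255,281.00, pre-tax earnings = R$920,695.80.
DCL = total CM / (EBIT − I) = R$4,612,576.80 / R$920,695.80 = 5.0099.
EPS therefore changes by 5.0099 × (+7.0%) = +35.1%.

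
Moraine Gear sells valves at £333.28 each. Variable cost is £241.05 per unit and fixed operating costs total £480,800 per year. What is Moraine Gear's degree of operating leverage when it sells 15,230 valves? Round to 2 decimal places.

At 15,230 units, contribution = 15,230 × £92.23 = £1,404,662.90.
Subtracting fixed costs: EBIT = £1,404,662.90 − £480,800 = £923,862.90.
DOL = contribution ÷ EBIT = £1,404,662.90 ÷ £923,862.90 = 1.5204.

1.52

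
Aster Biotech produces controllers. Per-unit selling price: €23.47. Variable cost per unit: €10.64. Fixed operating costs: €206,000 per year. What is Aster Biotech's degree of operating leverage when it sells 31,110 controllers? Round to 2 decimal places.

2.07

Contribution at this volume is 31,110 × €12.83 = €399,141.30.
Operating income = contribution − fixed costs = €399,141.30 − €206,000 = €193,141.30.
So DOL = total CM / EBIT = €399,141.30 / €193,141.30 = 2.0666.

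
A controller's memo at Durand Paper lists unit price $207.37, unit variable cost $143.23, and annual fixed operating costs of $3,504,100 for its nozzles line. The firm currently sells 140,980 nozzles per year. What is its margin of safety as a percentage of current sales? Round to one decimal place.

61.2%

Contribution margin per unit = $207.37 − $143.23 = $64.14. Break-even units = $3,504,100 ÷ $64.14 = 54,632.05; break-even revenue = 54,632.05 × $207.37 = $11,329,049.22.
Current sales = 140,980 × $207.37 = $29,235,022.60.
Margin of safety = ($29,235,022.60 − $11,329,049.22) ÷ $29,235,022.60 = 61.2%.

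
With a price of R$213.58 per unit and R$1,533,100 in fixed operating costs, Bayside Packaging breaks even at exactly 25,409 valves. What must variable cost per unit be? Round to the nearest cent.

Contribution per unit must be FC / Q = R$1,533,100 / 25,409 = R$60.3369.
Hence VC = price − CM = R$213.58 − R$60.3369 = R$153.24.

R$153.24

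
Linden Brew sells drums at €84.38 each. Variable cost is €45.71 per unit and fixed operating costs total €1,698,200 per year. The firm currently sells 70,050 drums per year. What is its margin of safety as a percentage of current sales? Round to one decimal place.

37.3%

Contribution margin per unit = €84.38 − €45.71 = €38.67. Break-even units = €1,698,200 ÷ €38.67 = 43,915.18; break-even revenue = 43,915.18 × €84.38 = €3,705,562.87.
Actual sales revenue = 70,050 × €84.38 = €5,910,819.00.
Margin of safety = (€5,910,819.00 − €3,705,562.87) ÷ €5,910,819.00 = 37.3%.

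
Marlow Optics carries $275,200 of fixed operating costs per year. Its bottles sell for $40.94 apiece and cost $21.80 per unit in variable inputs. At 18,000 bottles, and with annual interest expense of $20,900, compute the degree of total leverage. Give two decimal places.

7.12

Contribution at this volume is 18,000 × $19.14 = $344,520.00.
Operating income = contribution − fixed costs = $344,520.00 − $275,200 = $69,320.00. Interest = $20,900.00.
DOL = $344,520.00 ÷ $69,320.00 = 4.9700; DFL = $69,320.00 ÷ $48,420.00 = 1.4316.
Combined leverage = 4.9700 × 1.4316 = 7.1151.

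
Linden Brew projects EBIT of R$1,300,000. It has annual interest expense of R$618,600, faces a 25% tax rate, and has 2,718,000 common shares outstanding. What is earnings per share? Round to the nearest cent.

R$0.19

Pre-tax income = R$1,300,000 − R$618,600.00 = R$681,400.00.
After tax at 25%: net income = R$681,400.00 × 0.75 = R$511,050.00.
Per share: R$511,050.00 / 2,718,000 shares = R$0.19.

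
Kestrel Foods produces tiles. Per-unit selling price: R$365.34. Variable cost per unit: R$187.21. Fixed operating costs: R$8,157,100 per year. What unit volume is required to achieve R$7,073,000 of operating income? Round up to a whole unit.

85,500 tiles

Contribution margin per unit = R$365.34 − R$187.21 = R$178.13.
Units = (FC + target) / CM = (R$8,157,100 + R$7,073,000) / R$178.13 = 85,499.92, so 85,500 tiles.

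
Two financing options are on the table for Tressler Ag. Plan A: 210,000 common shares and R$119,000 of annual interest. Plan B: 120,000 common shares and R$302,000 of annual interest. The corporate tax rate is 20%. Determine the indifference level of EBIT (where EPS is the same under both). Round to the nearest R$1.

R$546,000

At indifference, (EBIT − 119,000)(1 − t)/210,000 = (EBIT − 302,000)(1 − t)/120,000.
The (1 − t) factor cancels: (EBIT − 119,000) × 120,000 = (EBIT − 302,000) × 210,000.
Solving, EBIT = (302,000·210,000 − 119,000·120,000) / (210,000 − 120,000) = 49,140,000,000 / 90,000 = 546,000.00.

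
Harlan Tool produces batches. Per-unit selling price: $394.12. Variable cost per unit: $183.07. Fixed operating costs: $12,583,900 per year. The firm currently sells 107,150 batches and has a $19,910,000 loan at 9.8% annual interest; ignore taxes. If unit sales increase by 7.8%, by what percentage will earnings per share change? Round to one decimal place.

+21.8%

Total contribution margin = 107,150 × $211.05 = $22,614,007.50.
Operating income = contribution − fixed costs = $22,614,007.50 − $12,583,900 = $10,030,107.50.
After interest of $1,951,180.00, pre-tax earnings = $8,078,927.50.
DCL = total CM / (EBIT − I) = $22,614,007.50 / $8,078,927.50 = 2.7991.
EPS therefore changes by 2.7991 × (+7.8%) = +21.8%.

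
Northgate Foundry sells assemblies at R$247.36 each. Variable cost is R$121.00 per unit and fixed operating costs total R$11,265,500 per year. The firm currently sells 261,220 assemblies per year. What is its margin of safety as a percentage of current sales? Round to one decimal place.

Each unit contributes R$247.36 − R$121.00 = R$126.36. Break-even units = R$11,265,500 ÷ R$126.36 = 89,154.00; break-even revenue = 89,154.00 × R$247.36 = R$22,053,134.54.
Current sales = 261,220 × R$247.36 = R$64,615,379.20.
Margin of safety = (R$64,615,379.20 − R$22,053,134.54) ÷ R$64,615,379.20 = 65.9%.

65.9%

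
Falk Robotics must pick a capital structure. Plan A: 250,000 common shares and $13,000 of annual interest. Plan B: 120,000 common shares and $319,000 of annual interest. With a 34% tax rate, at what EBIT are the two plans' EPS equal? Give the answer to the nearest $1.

Set EPS_A = EPS_B: (EBIT − $13,000)(1 − 0.34) ÷ 250,000 = (EBIT − $319,000)(1 − 0.34) ÷ 120,000.
The (1 − t) factor cancels: (EBIT − 13,000) × 120,000 = (EBIT − 319,000) × 250,000.
Solving, EBIT = (319,000·250,000 − 13,000·120,000) / (250,000 − 120,000) = 78,190,000,000 / 130,000 = 601,461.54.

$601,462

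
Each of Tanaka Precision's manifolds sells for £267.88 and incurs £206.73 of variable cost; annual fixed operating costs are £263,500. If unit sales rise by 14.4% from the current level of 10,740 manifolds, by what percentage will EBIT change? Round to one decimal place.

Contribution at this volume is 10,740 × £61.15 = £656,751.00.
Operating income = contribution − fixed costs = £656,751.00 − £263,500 = £393,251.00.
Degree of operating leverage = £656,751.00 / £393,251.00 = 1.6701.
Operating income changes by 1.6701 × +14.4% = +24.0%.

+24.0%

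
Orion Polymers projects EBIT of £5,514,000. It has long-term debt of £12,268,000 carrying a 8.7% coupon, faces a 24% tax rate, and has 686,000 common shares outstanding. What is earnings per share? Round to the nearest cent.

Interest = £1,067,316.00, so EBT = £5,514,000 − £1,067,316.00 = £4,446,684.00.
After tax at 24%: net income = £4,446,684.00 × 0.76 = £3,379,479.84.
EPS = £3,379,479.84 ÷ 686,000 = £4.93.

£4.93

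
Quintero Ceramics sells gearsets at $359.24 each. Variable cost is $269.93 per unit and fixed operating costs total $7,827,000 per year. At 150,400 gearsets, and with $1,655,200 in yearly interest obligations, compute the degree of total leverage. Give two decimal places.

3.40

At 150,400 units, contribution = 150,400 × $89.31 = $13,432,224.00.
Subtracting fixed costs: EBIT = $13,432,224.00 − $7,827,000 = $5,605,224.00. Interest = $1,655,200.00.
DOL = $13,432,224.00 ÷ $5,605,224.00 = 2.3964; DFL = $5,605,224.00 ÷ $3,950,024.00 = 1.4190.
Combined leverage = 2.3964 × 1.4190 = 3.4005.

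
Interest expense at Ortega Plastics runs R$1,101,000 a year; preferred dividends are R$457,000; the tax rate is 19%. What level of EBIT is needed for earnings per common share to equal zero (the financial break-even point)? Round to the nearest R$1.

Grossing the preferred dividend up to pre-tax terms: R$457,000 / (1 − 0.19) = R$564,197.53.
Financial break-even EBIT = interest + D_p ÷ (1 − t) = R$1,101,000 + R$564,197.53 = R$1,665,197.53.

R$1,665,198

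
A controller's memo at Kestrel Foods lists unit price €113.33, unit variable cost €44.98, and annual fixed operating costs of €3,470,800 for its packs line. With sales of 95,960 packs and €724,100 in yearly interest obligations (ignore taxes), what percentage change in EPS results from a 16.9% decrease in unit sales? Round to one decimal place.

Total contribution margin = 95,960 × €68.35 = €6,558,866.00.
Operating income = contribution − fixed costs = €6,558,866.00 − €3,470,800 = €3,088,066.00.
Interest = €724,100.00, so EBIT − I = €2,363,966.00.
DCL = total CM / (EBIT − I) = €6,558,866.00 / €2,363,966.00 = 2.7745.
EPS therefore changes by 2.7745 × (-16.9%) = -46.9%.

-46.9%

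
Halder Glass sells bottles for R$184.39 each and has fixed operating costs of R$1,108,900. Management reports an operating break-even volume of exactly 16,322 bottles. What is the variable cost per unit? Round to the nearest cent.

R$116.45

At break-even, FC = Q × (P − VC), so P − VC = R$1,108,900 ÷ 16,322 = R$67.9390.
Variable cost per unit = R$184.39 − R$67.9390 = R$116.45.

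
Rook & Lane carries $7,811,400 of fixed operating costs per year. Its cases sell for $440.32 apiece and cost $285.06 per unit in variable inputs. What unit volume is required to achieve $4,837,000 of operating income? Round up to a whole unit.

Each unit contributes $440.32 − $285.06 = $155.26.
Required volume = (fixed costs + target profit) ÷ CM = ($7,811,400 + $4,837,000) ÷ $155.26 = 81,465.93, so 81,466 cases.

81,466 cases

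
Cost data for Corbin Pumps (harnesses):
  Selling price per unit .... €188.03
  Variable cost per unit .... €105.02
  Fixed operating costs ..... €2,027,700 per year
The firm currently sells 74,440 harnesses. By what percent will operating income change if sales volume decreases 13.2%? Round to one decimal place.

At 74,440 units, contribution = 74,440 × €83.01 = €6,179,264.40.
EBIT = €6,179,264.40 − €2,027,700 = €4,151,564.40.
So DOL = total CM / EBIT = €6,179,264.40 / €4,151,564.40 = 1.4884.
So EBIT moves 1.4884 × (-13.2%) = -19.6%.

-19.6%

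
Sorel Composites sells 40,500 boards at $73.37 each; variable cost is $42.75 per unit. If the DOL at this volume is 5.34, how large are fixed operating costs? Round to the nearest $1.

At 40,500 units, contribution = 40,500 × $30.62 = $1,240,110.00.
Since DOL = CM ÷ EBIT, EBIT = $1,240,110.00 ÷ 5.34 = $232,230.34.
Fixed costs = CM − EBIT = $1,240,110.00 − $232,230.34 = $1,007,880.

$1,007,880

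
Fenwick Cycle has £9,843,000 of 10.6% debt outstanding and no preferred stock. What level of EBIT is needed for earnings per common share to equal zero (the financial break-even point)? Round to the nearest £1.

Annual interest = 10.6% × £9,843,000 = £1,043,358.00.
Without preferred stock the financial break-even is simply EBIT = interest = £1,043,358.00.

£1,043,358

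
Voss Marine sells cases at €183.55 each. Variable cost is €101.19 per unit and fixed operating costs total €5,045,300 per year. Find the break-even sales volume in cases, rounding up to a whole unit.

Each unit contributes €183.55 − €101.19 = €82.36.
Break-even volume = fixed costs ÷ CM per unit = €5,045,300 ÷ €82.36 = 61,259.11, so 61,260 cases.

61,260 cases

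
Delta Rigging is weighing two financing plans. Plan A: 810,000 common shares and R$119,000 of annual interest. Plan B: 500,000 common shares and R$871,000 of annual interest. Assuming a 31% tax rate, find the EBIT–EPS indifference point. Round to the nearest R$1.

R$2,083,903

Set EPS_A = EPS_B: (EBIT − R$119,000)(1 − 0.31) ÷ 810,000 = (EBIT − R$871,000)(1 − 0.31) ÷ 500,000.
Cancelling (1 − t) and cross-multiplying: 500,000·(EBIT − 119,000) = 810,000·(EBIT − 871,000).
Solving, EBIT = (871,000·810,000 − 119,000·500,000) / (810,000 − 500,000) = 646,010,000,000 / 310,000 = 2,083,903.23.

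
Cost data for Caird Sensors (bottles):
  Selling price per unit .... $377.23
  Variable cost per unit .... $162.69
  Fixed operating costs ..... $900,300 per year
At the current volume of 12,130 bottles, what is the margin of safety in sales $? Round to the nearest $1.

Each unit contributes $377.23 − $162.69 = $214.54. Break-even units = $900,300 ÷ $214.54 = 4,196.42; break-even revenue = 4,196.42 × $377.23 = $1,583,015.61.
Actual sales revenue = 12,130 × $377.23 = $4,575,799.90.
Margin of safety = $4,575,799.90 − $1,583,015.61 = $2,992,784.

$2,992,784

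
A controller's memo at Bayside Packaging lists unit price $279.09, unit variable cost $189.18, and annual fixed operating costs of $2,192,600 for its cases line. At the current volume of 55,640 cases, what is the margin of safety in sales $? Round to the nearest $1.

$8,722,509

Contribution margin per unit = $279.09 − $189.18 = $89.91. Break-even units = $2,192,600 ÷ $89.91 = 24,386.61; break-even revenue = 24,386.61 × $279.09 = $6,806,058.66.
Actual sales revenue = 55,640 × $279.09 = $15,528,567.60.
Margin of safety = $15,528,567.60 − $6,806,058.66 = $8,722,509.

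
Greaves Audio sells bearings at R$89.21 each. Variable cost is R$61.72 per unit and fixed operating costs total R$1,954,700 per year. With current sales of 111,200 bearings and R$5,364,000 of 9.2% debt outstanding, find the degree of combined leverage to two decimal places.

5.02

At 111,200 units, contribution = 111,200 × R$27.49 = R$3,056,888.00.
EBIT = R$3,056,888.00 − R$1,954,700 = R$1,102,188.00. Interest = R$493,488.00, so EBIT − I = R$608,700.00.
Degree of total leverage = total CM / (EBIT − interest) = R$3,056,888.00 / R$608,700.00 = 5.0220.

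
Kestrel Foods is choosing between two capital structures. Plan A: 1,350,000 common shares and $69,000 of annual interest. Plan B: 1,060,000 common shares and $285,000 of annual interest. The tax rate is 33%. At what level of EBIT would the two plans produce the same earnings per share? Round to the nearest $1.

$1,074,517

At indifference, (EBIT − 69,000)(1 − t)/1,350,000 = (EBIT − 285,000)(1 − t)/1,060,000.
The (1 − t) factor cancels: (EBIT − 69,000) × 1,060,000 = (EBIT − 285,000) × 1,350,000.
EBIT × (1,350,000 − 1,060,000) = 285,000 × 1,350,000 − 69,000 × 1,060,000 = 311,610,000,000, so EBIT = 311,610,000,000 ÷ 290,000 = 1,074,517.24.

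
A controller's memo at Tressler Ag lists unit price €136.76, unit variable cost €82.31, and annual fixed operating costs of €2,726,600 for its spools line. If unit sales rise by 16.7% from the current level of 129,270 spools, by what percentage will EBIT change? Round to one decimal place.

Total contribution margin = 129,270 × €54.45 = €7,038,751.50.
EBIT = €7,038,751.50 − €2,726,600 = €4,312,151.50.
Degree of operating leverage = €7,038,751.50 / €4,312,151.50 = 1.6323.
%ΔEBIT = DOL × %ΔSales = 1.6323 × +16.7% = +27.3%.

+27.3%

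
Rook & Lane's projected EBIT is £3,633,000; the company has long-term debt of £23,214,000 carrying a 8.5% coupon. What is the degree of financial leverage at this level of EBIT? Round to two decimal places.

Annual interest charges come to £1,973,190.00.
Degree of financial leverage = EBIT / (EBIT − interest) = £3,633,000 / £1,659,810.00 = 2.1888.

2.19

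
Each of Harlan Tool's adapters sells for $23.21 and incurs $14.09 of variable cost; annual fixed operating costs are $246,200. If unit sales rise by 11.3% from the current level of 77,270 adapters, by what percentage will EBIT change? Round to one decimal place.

Contribution at this volume is 77,270 × $9.12 = $704,702.40.
EBIT = $704,702.40 − $246,200 = $458,502.40.
DOL = contribution ÷ EBIT = $704,702.40 ÷ $458,502.40 = 1.5370.
So EBIT moves 1.5370 × (+11.3%) = +17.4%.

+17.4%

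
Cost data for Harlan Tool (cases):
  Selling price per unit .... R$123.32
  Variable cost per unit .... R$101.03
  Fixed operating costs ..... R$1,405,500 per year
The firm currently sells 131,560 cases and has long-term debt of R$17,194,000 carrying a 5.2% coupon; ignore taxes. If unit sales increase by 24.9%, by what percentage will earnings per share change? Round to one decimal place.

+115.4%

Contribution at this volume is 131,560 × R$22.29 = R$2,932,472.40.
EBIT = R$2,932,472.40 − R$1,405,500 = R$1,526,972.40.
After interest of R$894,088.00, pre-tax earnings = R$632,884.40.
Degree of combined leverage = contribution ÷ (EBIT − I) = R$2,932,472.40 ÷ R$632,884.40 = 4.6335.
EPS therefore changes by 4.6335 × (+24.9%) = +115.4%.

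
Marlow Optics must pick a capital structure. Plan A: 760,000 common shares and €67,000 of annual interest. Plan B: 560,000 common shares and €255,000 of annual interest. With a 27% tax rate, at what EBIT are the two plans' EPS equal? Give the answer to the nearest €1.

At indifference, (EBIT − 67,000)(1 − t)/760,000 = (EBIT − 255,000)(1 − t)/560,000.
Cancelling (1 − t) and cross-multiplying: 560,000·(EBIT − 67,000) = 760,000·(EBIT − 255,000).
EBIT × (760,000 − 560,000) = 255,000 × 760,000 − 67,000 × 560,000 = 156,280,000,000, so EBIT = 156,280,000,000 ÷ 200,000 = 781,400.00.

€781,400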